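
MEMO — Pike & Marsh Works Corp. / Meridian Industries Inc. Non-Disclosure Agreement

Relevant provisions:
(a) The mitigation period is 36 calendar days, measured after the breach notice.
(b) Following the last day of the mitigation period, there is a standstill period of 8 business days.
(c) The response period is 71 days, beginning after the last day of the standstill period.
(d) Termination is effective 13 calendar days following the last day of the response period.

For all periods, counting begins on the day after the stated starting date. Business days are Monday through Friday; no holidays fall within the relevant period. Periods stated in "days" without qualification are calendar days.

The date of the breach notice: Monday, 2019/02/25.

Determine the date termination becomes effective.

The last day of the mitigation period: 2019/02/25 + 36 days = 2019/04/02.
The last day of the standstill period: 8 business days after Tuesday, 2019/04/02, skipping weekends — Apr 3, Apr 4, Apr 5, Apr 8, Apr 9, Apr 10, Apr 11, Apr 12 — lands on Friday, 2019/04/12.
Adding 71 calendar days to 2019/04/12 gives 2019/06/22, which is the last day of the response period.
The date termination becomes effective: 13 calendar days after 2019/06/22 is 2019/07/05.

2019/07/05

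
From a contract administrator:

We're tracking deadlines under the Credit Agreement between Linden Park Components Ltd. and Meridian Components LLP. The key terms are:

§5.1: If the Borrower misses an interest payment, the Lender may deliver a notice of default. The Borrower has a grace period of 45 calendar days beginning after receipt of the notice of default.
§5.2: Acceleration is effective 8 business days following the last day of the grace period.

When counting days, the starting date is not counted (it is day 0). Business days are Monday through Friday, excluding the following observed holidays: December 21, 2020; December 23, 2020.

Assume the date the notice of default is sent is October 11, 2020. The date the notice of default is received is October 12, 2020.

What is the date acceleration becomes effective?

December 8, 2020

The last day of the grace period: 45 calendar days after October 12, 2020 is November 26, 2020.
From Thursday, November 26, 2020, 8 business days (Nov 27, Nov 30, Dec 1, Dec 2, Dec 3, Dec 4, Dec 7, Dec 8, skipping weekends) brings us to Tuesday, December 8, 2020, which is the date acceleration becomes effective.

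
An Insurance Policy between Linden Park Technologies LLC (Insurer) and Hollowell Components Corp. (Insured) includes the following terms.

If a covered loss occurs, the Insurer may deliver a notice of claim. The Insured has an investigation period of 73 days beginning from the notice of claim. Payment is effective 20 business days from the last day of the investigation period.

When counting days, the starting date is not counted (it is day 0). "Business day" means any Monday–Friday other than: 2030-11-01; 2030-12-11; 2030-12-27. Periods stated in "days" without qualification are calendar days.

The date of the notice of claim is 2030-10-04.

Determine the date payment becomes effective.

2031-01-14

The last day of the investigation period: 2030-10-04 + 73 days = 2030-12-16.
The date payment becomes effective: 20 business days after Monday, 2030-12-16, skipping weekends and the listed holiday on Dec 27 — Dec 17, Dec 18, Dec 19, Dec 20, …, Jan 10, Jan 13, Jan 14 — lands on Tuesday, 2031-01-14.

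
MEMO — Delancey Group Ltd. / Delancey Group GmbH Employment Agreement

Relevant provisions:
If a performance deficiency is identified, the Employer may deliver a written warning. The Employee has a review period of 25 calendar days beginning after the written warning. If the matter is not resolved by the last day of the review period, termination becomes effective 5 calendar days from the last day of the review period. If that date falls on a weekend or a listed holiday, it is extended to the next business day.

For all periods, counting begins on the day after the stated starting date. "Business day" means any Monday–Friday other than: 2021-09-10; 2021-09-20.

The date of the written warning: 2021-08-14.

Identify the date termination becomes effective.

The last day of the review period: 25 calendar days after 2021-08-14 is 2021-09-08.
The date termination becomes effective: 2021-09-08 + 5 days = 2021-09-13. 2021-09-13 is a Monday and is not a listed holiday, so no roll-forward applies.

2021-09-13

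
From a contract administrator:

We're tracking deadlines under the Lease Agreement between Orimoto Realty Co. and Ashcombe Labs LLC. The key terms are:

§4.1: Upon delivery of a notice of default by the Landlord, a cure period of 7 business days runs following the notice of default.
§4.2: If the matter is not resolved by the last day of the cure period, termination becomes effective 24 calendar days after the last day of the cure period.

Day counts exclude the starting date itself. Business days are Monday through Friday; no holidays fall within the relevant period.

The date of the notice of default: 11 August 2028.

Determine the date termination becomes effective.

The last day of the cure period: 7 business days after Friday, 11 August 2028, skipping weekends — Aug 14, Aug 15, Aug 16, Aug 17, Aug 18, Aug 21, Aug 22 — lands on Tuesday, 22 August 2028.
The date termination becomes effective: 22 August 2028 + 24 days = 15 September 2028.

15 September 2028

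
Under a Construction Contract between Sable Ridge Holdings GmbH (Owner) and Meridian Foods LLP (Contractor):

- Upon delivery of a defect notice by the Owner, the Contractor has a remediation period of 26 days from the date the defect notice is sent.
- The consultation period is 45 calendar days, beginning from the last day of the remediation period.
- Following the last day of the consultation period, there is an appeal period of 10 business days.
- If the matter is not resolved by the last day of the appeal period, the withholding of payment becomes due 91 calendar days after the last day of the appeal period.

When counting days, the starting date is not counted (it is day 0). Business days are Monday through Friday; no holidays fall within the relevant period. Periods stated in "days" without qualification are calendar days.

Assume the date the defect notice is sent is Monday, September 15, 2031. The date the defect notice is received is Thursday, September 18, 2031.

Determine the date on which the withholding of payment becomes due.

The last day of the remediation period: September 15, 2031 + 26 days = October 11, 2031.
Adding 45 calendar days to October 11, 2031 gives November 25, 2031, which is the last day of the consultation period.
From Tuesday, November 25, 2031, 10 business days (Nov 26, Nov 27, Nov 28, Dec 1, Dec 2, Dec 3, Dec 4, Dec 5, Dec 8, Dec 9, skipping weekends) brings us to Tuesday, December 9, 2031, which is the last day of the appeal period.
The date on which the withholding of payment becomes due: 91 calendar days after December 9, 2031 is March 9, 2032.

March 9, 2032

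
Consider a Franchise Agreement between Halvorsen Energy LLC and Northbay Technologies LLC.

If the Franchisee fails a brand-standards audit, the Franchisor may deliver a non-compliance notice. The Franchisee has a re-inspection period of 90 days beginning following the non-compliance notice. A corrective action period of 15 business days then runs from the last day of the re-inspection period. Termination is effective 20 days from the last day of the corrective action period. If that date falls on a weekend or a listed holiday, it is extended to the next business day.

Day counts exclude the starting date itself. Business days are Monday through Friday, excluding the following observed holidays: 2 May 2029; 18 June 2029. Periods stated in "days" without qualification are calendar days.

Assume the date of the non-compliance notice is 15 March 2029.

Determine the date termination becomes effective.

The last day of the re-inspection period: 15 March 2029 + 90 days = 13 June 2029.
The last day of the corrective action period: 15 business days after Wednesday, 13 June 2029, skipping weekends and the listed holiday on Jun 18 — Jun 14, Jun 15, Jun 19, Jun 20, …, Jul 3, Jul 4, Jul 5 — lands on Thursday, 5 July 2029.
Adding 20 calendar days to 5 July 2029 gives 25 July 2029, which is the date termination becomes effective. 25 July 2029 is a Wednesday and is not a listed holiday, so no roll-forward applies.

25 July 2029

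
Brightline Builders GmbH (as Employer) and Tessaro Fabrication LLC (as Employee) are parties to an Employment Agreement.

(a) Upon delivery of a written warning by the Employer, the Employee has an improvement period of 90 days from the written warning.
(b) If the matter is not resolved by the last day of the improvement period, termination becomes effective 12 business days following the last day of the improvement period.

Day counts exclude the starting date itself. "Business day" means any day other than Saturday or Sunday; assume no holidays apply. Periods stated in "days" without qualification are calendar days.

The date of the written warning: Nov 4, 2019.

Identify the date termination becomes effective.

The last day of the improvement period: Nov 4, 2019 + 90 days = Feb 2, 2020.
The date termination becomes effective: counting 12 business days from Sunday, Feb 2, 2020 (Feb 3, Feb 4, Feb 5, Feb 6, …, Feb 14, Feb 17, Feb 18, skipping weekends) reaches Tuesday, Feb 18, 2020.

Feb 18, 2020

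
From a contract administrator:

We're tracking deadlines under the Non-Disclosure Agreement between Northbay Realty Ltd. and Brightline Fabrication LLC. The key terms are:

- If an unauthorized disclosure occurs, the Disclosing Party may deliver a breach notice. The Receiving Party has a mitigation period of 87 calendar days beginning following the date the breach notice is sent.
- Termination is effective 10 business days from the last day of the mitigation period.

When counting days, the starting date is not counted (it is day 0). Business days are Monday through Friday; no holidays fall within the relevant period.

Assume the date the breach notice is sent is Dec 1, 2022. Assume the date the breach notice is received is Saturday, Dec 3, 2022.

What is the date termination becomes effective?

Adding 87 calendar days to Dec 1, 2022 gives Feb 26, 2023, which is the last day of the mitigation period.
From Sunday, Feb 26, 2023, 10 business days (Feb 27, Feb 28, Mar 1, Mar 2, Mar 3, Mar 6, Mar 7, Mar 8, Mar 9, Mar 10, skipping weekends) brings us to Friday, Mar 10, 2023, which is the date termination becomes effective.

Mar 10, 2023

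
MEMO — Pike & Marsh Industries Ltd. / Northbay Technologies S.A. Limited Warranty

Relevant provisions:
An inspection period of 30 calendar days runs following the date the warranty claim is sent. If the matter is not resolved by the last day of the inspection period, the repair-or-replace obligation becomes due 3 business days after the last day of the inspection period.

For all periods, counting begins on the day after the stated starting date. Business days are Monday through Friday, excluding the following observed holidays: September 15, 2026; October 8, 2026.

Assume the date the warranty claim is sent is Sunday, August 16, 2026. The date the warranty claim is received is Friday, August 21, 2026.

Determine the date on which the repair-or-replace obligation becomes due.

Adding 30 calendar days to August 16, 2026 gives September 15, 2026, which is the last day of the inspection period.
From Tuesday, September 15, 2026, 3 business days (Sep 16, Sep 17, Sep 18, skipping weekends) brings us to Friday, September 18, 2026, which is the date on which the repair-or-replace obligation becomes due.

September 18, 2026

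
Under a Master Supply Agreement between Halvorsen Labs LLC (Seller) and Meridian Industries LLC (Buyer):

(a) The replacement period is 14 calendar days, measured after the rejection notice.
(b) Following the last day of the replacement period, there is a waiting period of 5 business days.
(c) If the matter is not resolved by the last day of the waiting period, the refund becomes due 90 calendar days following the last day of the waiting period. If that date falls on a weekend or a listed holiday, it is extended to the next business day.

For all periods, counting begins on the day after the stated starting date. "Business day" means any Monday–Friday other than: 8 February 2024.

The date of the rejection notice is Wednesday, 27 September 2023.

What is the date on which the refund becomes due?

Adding 14 calendar days to 27 September 2023 gives 11 October 2023, which is the last day of the replacement period.
The last day of the waiting period: 5 business days after Wednesday, 11 October 2023, skipping weekends — Oct 12, Oct 13, Oct 16, Oct 17, Oct 18 — lands on Wednesday, 18 October 2023.
Adding 90 calendar days to 18 October 2023 gives 16 January 2024, which is the date on which the refund becomes due. 16 January 2024 is a Tuesday and is not a listed holiday, so no roll-forward applies.

16 January 2024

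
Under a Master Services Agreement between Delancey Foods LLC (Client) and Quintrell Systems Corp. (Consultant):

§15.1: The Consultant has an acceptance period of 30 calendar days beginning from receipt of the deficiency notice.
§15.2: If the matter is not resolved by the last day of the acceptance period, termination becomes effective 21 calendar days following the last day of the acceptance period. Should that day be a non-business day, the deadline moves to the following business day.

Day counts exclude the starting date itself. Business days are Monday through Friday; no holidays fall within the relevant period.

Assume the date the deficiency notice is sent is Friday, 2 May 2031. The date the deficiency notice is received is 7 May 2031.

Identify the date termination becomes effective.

27 June 2031

The last day of the acceptance period: 30 calendar days after 7 May 2031 is 6 June 2031.
Adding 21 calendar days to 6 June 2031 gives 27 June 2031, which is the date termination becomes effective. 27 June 2031 is a Friday, so no roll-forward applies.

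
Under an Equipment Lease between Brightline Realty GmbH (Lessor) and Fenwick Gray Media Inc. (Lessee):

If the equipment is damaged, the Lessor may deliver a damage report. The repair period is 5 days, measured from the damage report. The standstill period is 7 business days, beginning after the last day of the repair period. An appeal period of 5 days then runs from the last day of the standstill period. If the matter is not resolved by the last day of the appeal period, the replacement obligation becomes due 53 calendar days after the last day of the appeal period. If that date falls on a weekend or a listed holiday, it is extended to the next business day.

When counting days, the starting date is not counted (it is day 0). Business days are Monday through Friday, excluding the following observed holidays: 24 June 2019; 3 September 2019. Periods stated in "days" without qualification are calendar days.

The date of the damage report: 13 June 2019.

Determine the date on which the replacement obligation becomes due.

The last day of the repair period: 13 June 2019 + 5 days = 18 June 2019.
From Tuesday, 18 June 2019, 7 business days (Jun 19, Jun 20, Jun 21, Jun 25, Jun 26, Jun 27, Jun 28, skipping weekends and the listed holiday on Jun 24) brings us to Friday, 28 June 2019, which is the last day of the standstill period.
Adding 5 calendar days to 28 June 2019 gives 3 July 2019, which is the last day of the appeal period.
The date on which the replacement obligation becomes due: 53 calendar days after 3 July 2019 is 25 August 2019. That falls on a Sunday, so it rolls to the next business day, Monday, 26 August 2019.

26 August 2019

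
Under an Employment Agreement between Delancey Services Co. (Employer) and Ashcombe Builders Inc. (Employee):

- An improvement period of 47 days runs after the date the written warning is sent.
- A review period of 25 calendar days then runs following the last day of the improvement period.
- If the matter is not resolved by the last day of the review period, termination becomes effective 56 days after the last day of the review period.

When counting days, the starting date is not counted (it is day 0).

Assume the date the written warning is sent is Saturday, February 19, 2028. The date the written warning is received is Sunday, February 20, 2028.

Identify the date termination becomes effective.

June 26, 2028

The last day of the improvement period: February 19, 2028 + 47 days = April 6, 2028.
Adding 25 calendar days to April 6, 2028 gives May 1, 2028, which is the last day of the review period.
The date termination becomes effective: 56 calendar days after May 1, 2028 is June 26, 2028.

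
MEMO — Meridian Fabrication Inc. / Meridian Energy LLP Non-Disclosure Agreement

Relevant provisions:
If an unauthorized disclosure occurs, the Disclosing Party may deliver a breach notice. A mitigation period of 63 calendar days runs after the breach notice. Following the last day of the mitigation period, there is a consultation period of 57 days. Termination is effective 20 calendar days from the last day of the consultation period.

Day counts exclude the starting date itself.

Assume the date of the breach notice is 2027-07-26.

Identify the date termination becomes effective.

The last day of the mitigation period: 63 calendar days after 2027-07-26 is 2027-09-27.
Adding 57 calendar days to 2027-09-27 gives 2027-11-23, which is the last day of the consultation period.
The date termination becomes effective: 2027-11-23 + 20 days = 2027-12-13.

2027-12-13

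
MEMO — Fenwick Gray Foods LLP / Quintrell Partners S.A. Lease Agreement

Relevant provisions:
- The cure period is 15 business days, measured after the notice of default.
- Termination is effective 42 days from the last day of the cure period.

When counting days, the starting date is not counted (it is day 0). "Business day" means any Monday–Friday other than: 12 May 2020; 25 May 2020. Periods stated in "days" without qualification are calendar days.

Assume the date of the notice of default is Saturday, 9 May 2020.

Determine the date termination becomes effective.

14 July 2020

The last day of the cure period: 15 business days after Saturday, 9 May 2020, skipping weekends and the listed holidays on May 12, May 25 — May 11, May 13, May 14, May 15, …, May 29, Jun 1, Jun 2 — lands on Tuesday, 2 June 2020.
The date termination becomes effective: 2 June 2020 + 42 days = 14 July 2020.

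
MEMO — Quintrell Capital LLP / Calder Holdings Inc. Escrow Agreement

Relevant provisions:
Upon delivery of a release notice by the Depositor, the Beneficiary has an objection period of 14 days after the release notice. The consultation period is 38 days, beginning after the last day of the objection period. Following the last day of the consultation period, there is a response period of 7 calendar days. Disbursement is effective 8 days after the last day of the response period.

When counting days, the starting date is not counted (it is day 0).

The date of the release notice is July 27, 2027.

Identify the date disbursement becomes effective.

Adding 14 calendar days to July 27, 2027 gives August 10, 2027, which is the last day of the objection period.
Adding 38 calendar days to August 10, 2027 gives September 17, 2027, which is the last day of the consultation period.
The last day of the response period: 7 calendar days after September 17, 2027 is September 24, 2027.
The date disbursement becomes effective: September 24, 2027 + 8 days = October 2, 2027.

October 2, 2027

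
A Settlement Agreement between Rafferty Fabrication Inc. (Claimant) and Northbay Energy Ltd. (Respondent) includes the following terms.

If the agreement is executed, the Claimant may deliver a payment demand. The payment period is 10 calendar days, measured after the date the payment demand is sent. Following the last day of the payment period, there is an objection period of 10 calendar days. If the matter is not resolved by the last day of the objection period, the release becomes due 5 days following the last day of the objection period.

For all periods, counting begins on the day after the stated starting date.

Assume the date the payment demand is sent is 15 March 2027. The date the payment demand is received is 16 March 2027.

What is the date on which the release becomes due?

9 April 2027

The last day of the payment period: 15 March 2027 + 10 days = 25 March 2027.
Adding 10 calendar days to 25 March 2027 gives 4 April 2027, which is the last day of the objection period.
Adding 5 calendar days to 4 April 2027 gives 9 April 2027, which is the date on which the release becomes due.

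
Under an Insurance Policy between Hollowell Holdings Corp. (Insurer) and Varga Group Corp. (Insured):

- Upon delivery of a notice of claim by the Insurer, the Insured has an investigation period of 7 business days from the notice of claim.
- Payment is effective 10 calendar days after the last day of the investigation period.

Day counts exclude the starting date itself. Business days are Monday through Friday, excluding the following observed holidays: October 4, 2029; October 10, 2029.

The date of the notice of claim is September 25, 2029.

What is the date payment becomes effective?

October 15, 2029

From Tuesday, September 25, 2029, 7 business days (Sep 26, Sep 27, Sep 28, Oct 1, Oct 2, Oct 3, Oct 5, skipping weekends and the listed holiday on Oct 4) brings us to Friday, October 5, 2029, which is the last day of the investigation period.
Adding 10 calendar days to October 5, 2029 gives October 15, 2029, which is the date payment becomes effective.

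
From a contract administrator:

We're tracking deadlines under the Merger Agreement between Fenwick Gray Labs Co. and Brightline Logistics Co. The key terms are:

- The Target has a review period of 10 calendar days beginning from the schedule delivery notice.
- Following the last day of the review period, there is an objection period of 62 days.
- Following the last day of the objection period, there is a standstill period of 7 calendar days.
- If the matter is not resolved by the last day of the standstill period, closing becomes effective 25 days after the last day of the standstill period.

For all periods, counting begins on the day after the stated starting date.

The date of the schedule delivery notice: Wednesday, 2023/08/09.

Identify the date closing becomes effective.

Adding 10 calendar days to 2023/08/09 gives 2023/08/19, which is the last day of the review period.
The last day of the objection period: 2023/08/19 + 62 days = 2023/10/20.
The last day of the standstill period: 2023/10/20 + 7 days = 2023/10/27.
The date closing becomes effective: 25 calendar days after 2023/10/27 is 2023/11/21.

2023/11/21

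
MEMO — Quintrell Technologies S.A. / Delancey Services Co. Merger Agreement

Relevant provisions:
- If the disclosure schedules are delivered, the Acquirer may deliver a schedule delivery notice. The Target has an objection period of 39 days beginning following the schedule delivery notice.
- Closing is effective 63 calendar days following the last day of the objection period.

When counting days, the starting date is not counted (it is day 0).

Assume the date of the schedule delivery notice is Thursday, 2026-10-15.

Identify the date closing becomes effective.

The last day of the objection period: 2026-10-15 + 39 days = 2026-11-23.
The date closing becomes effective: 2026-11-23 + 63 days = 2027-01-25.

2027-01-25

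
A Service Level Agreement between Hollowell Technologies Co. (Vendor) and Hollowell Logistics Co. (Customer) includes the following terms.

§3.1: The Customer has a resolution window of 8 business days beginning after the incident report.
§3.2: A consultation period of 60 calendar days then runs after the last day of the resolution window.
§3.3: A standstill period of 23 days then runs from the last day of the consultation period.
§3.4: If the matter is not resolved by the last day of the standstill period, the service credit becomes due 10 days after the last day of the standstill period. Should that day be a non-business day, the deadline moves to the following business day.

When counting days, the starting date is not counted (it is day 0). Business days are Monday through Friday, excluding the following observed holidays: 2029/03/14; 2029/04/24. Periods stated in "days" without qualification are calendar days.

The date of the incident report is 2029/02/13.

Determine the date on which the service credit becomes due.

2029/05/28

The last day of the resolution window: counting 8 business days from Tuesday, 2029/02/13 (Feb 14, Feb 15, Feb 16, Feb 19, Feb 20, Feb 21, Feb 22, Feb 23, skipping weekends) reaches Friday, 2029/02/23.
The last day of the consultation period: 2029/02/23 + 60 days = 2029/04/24.
The last day of the standstill period: 23 calendar days after 2029/04/24 is 2029/05/17.
The date on which the service credit becomes due: 10 calendar days after 2029/05/17 is 2029/05/27. That falls on a Sunday, so it rolls to the next business day, Monday, 2029/05/28.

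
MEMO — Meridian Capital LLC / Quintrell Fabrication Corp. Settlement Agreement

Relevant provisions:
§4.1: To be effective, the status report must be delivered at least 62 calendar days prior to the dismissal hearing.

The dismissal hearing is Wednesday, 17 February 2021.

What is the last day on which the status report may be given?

Counting back 62 calendar days from 17 February 2021 gives 17 December 2020.

17 December 2020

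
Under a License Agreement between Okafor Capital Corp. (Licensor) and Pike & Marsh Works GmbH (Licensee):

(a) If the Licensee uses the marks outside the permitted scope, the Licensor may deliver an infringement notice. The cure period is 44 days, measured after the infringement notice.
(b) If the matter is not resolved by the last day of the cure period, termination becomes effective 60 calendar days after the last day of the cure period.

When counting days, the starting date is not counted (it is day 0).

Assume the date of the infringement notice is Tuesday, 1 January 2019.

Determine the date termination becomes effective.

The last day of the cure period: 44 calendar days after 1 January 2019 is 14 February 2019.
The date termination becomes effective: 14 February 2019 + 60 days = 15 April 2019.

15 April 2019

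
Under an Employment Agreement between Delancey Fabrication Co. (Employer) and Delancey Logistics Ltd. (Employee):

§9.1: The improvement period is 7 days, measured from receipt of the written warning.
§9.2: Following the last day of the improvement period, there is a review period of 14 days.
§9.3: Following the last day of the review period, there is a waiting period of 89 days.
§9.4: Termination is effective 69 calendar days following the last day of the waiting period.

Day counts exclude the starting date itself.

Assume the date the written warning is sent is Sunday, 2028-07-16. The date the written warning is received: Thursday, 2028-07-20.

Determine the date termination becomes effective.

The last day of the improvement period: 2028-07-20 + 7 days = 2028-07-27.
The last day of the review period: 2028-07-27 + 14 days = 2028-08-10.
The last day of the waiting period: 2028-08-10 + 89 days = 2028-11-07.
The date termination becomes effective: 69 calendar days after 2028-11-07 is 2029-01-15.

2029-01-15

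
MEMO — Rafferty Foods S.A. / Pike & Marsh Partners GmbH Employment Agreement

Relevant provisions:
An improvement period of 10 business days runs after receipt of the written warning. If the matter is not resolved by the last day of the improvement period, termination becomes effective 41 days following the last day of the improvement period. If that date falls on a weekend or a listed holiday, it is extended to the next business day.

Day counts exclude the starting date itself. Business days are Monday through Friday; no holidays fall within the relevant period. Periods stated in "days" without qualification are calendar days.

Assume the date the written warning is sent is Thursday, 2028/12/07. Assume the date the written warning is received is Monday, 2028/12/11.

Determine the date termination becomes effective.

The last day of the improvement period: counting 10 business days from Monday, 2028/12/11 (Dec 12, Dec 13, Dec 14, Dec 15, Dec 18, Dec 19, Dec 20, Dec 21, Dec 22, Dec 25, skipping weekends) reaches Monday, 2028/12/25.
The date termination becomes effective: 41 calendar days after 2028/12/25 is 2029/02/04. That falls on a Sunday, so it rolls to the next business day, Monday, 2029/02/05.

2029/02/05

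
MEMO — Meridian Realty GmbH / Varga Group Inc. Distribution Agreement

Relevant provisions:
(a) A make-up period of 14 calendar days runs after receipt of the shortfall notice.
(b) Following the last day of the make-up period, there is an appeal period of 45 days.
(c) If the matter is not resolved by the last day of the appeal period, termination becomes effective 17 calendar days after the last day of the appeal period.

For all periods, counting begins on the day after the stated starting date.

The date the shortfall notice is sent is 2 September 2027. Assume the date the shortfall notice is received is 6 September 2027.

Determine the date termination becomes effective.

Adding 14 calendar days to 6 September 2027 gives 20 September 2027, which is the last day of the make-up period.
The last day of the appeal period: 20 September 2027 + 45 days = 4 November 2027.
The date termination becomes effective: 4 November 2027 + 17 days = 21 November 2027.

21 November 2027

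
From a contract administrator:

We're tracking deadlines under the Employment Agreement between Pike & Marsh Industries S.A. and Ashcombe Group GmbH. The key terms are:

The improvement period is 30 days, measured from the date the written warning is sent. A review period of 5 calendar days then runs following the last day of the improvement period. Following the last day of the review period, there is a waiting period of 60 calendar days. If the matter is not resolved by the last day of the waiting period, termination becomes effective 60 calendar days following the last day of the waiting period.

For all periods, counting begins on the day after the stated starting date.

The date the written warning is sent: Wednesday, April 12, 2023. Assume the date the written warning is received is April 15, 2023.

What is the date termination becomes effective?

Adding 30 calendar days to April 12, 2023 gives May 12, 2023, which is the last day of the improvement period.
Adding 5 calendar days to May 12, 2023 gives May 17, 2023, which is the last day of the review period.
The last day of the waiting period: 60 calendar days after May 17, 2023 is July 16, 2023.
Adding 60 calendar days to July 16, 2023 gives September 14, 2023, which is the date termination becomes effective.

September 14, 2023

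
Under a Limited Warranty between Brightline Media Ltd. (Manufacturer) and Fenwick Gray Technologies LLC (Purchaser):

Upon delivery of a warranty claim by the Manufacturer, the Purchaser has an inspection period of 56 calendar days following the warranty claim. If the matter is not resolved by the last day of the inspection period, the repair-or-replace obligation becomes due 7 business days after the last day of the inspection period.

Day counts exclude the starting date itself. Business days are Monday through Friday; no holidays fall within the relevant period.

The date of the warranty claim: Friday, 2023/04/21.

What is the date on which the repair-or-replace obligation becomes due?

The last day of the inspection period: 2023/04/21 + 56 days = 2023/06/16.
The date on which the repair-or-replace obligation becomes due: 7 business days after Friday, 2023/06/16, skipping weekends — Jun 19, Jun 20, Jun 21, Jun 22, Jun 23, Jun 26, Jun 27 — lands on Tuesday, 2023/06/27.

2023/06/27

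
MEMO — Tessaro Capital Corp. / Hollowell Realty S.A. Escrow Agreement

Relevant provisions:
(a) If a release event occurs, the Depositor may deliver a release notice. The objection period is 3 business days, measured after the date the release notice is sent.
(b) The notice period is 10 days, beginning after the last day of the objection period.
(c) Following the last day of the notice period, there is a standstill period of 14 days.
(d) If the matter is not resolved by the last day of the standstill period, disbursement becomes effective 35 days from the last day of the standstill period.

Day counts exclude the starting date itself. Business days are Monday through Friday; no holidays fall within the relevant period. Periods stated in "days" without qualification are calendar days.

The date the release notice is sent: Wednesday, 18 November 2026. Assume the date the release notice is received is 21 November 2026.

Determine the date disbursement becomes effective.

21 January 2027

From Wednesday, 18 November 2026, 3 business days (Nov 19, Nov 20, Nov 23, skipping weekends) brings us to Monday, 23 November 2026, which is the last day of the objection period.
Adding 10 calendar days to 23 November 2026 gives 3 December 2026, which is the last day of the notice period.
Adding 14 calendar days to 3 December 2026 gives 17 December 2026, which is the last day of the standstill period.
The date disbursement becomes effective: 35 calendar days after 17 December 2026 is 21 January 2027.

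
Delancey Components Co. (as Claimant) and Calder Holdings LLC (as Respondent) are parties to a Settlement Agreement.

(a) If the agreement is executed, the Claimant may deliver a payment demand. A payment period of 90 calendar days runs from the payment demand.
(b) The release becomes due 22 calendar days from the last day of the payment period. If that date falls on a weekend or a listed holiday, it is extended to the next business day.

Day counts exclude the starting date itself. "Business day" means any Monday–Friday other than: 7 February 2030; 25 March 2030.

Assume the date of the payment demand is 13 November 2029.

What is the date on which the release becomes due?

The last day of the payment period: 90 calendar days after 13 November 2029 is 11 February 2030.
Adding 22 calendar days to 11 February 2030 gives 5 March 2030, which is the date on which the release becomes due. 5 March 2030 is a Tuesday and is not a listed holiday, so no roll-forward applies.

5 March 2030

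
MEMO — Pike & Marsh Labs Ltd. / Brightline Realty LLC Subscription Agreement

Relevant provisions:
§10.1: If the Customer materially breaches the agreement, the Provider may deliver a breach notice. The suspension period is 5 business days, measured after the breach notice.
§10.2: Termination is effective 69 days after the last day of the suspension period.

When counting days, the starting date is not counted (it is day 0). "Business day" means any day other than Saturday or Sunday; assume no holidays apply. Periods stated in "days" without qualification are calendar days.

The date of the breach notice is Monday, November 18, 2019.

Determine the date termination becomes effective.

From Monday, November 18, 2019, 5 business days (Nov 19, Nov 20, Nov 21, Nov 22, Nov 25, skipping weekends) brings us to Monday, November 25, 2019, which is the last day of the suspension period.
The date termination becomes effective: November 25, 2019 + 69 days = February 2, 2020.

February 2, 2020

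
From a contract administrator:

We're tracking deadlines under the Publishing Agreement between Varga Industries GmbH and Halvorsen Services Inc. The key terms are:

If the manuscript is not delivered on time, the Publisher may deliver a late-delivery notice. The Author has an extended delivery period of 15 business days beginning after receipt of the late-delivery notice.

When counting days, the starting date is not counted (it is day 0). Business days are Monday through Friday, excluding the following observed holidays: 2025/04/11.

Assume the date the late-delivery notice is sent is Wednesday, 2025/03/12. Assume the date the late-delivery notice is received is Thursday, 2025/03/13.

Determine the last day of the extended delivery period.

The last day of the extended delivery period: counting 15 business days from Thursday, 2025/03/13 (Mar 14, Mar 17, Mar 18, Mar 19, …, Apr 1, Apr 2, Apr 3, skipping weekends) reaches Thursday, 2025/04/03.

2025/04/03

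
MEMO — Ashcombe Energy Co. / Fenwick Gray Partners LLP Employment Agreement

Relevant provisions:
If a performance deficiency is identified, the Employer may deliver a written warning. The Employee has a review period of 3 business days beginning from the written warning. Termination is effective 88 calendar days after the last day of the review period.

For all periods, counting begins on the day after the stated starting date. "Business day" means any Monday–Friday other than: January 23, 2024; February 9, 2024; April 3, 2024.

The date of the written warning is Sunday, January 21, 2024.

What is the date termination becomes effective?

April 22, 2024

The last day of the review period: 3 business days after Sunday, January 21, 2024, skipping weekends and the listed holiday on Jan 23 — Jan 22, Jan 24, Jan 25 — lands on Thursday, January 25, 2024.
The date termination becomes effective: January 25, 2024 + 88 days = April 22, 2024.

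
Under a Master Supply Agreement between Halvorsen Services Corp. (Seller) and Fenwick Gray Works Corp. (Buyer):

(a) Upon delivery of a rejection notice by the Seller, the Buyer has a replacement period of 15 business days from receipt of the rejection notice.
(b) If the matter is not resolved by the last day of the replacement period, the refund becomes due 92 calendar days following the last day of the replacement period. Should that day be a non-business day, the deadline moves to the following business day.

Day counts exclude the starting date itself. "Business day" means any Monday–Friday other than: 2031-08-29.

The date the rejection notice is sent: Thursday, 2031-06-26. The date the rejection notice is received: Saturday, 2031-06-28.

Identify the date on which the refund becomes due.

The last day of the replacement period: counting 15 business days from Saturday, 2031-06-28 (Jun 30, Jul 1, Jul 2, Jul 3, …, Jul 16, Jul 17, Jul 18, skipping weekends) reaches Friday, 2031-07-18.
The date on which the refund becomes due: 92 calendar days after 2031-07-18 is 2031-10-18. That falls on a Saturday, so it rolls to the next business day, Monday, 2031-10-20.

2031-10-20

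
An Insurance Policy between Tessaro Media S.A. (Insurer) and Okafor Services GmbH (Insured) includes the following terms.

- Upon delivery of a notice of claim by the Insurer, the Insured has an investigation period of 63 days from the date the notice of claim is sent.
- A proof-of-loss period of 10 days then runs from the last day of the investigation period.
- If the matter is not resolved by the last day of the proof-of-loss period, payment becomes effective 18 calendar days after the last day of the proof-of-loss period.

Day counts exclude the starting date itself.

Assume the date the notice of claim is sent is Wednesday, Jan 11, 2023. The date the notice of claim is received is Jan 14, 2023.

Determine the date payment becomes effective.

Apr 12, 2023

Adding 63 calendar days to Jan 11, 2023 gives Mar 15, 2023, which is the last day of the investigation period.
Adding 10 calendar days to Mar 15, 2023 gives Mar 25, 2023, which is the last day of the proof-of-loss period.
The date payment becomes effective: Mar 25, 2023 + 18 days = Apr 12, 2023.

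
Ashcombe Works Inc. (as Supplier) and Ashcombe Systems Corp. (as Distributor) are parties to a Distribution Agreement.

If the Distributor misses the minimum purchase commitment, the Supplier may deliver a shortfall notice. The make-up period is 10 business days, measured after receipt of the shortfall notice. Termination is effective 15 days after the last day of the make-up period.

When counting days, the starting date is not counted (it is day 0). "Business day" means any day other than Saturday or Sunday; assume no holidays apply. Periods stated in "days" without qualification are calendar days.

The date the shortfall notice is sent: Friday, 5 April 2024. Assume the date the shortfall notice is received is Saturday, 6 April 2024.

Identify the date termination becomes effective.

From Saturday, 6 April 2024, 10 business days (Apr 8, Apr 9, Apr 10, Apr 11, Apr 12, Apr 15, Apr 16, Apr 17, Apr 18, Apr 19, skipping weekends) brings us to Friday, 19 April 2024, which is the last day of the make-up period.
Adding 15 calendar days to 19 April 2024 gives 4 May 2024, which is the date termination becomes effective.

4 May 2024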